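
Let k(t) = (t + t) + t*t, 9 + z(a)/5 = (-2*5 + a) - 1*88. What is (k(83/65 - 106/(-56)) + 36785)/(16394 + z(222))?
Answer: 121900914521/56208115600 ≈ 2.1687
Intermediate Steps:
z(a) = -535 + 5*a (z(a) = -45 + 5*((-2*5 + a) - 1*88) = -45 + 5*((-10 + a) - 88) = -45 + 5*(-98 + a) = -45 + (-490 + 5*a) = -535 + 5*a)
k(t) = t**2 + 2*t (k(t) = 2*t + t**2 = t**2 + 2*t)
(k(83/65 - 106/(-56)) + 36785)/(16394 + z(222)) = ((83/65 - 106/(-56))*(2 + (83/65 - 106/(-56))) + 36785)/(16394 + (-535 + 5*222)) = ((83*(1/65) - 106*(-1/56))*(2 + (83*(1/65) - 106*(-1/56))) + 36785)/(16394 + (-535 + 1110)) = ((83/65 + 53/28)*(2 + (83/65 + 53/28)) + 36785)/(16394 + 575) = (5769*(2 + 5769/1820)/1820 + 36785)/16969 = ((5769/1820)*(9409/1820) + 36785)*(1/16969) = (54280521/3312400 + 36785)*(1/16969) = (121900914521/3312400)*(1/16969) = 121900914521/56208115600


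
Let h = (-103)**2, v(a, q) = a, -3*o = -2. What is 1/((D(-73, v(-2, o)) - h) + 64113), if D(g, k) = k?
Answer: 1/53502 ≈ 1.8691e-5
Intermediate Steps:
o = 2/3 (o = -1/3*(-2) = 2/3 ≈ 0.66667)
h = 10609
1/((D(-73, v(-2, o)) - h) + 64113) = 1/((-2 - 1*10609) + 64113) = 1/((-2 - 10609) + 64113) = 1/(-10611 + 64113) = 1/53502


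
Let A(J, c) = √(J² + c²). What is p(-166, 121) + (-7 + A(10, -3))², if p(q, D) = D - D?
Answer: (7 - √109)² ≈ 11.836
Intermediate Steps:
p(q, D) = 0
p(-166, 121) + (-7 + A(10, -3))² = 0 + (-7 + √(10² + (-3)²))² = 0 + (-7 + √(100 + 9))² = 0 + (-7 + √109)² = (-7 + √109)²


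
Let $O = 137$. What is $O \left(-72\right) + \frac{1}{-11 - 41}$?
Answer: $- \frac{512929}{52} \approx -9864.0$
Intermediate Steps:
$O \left(-72\right) + \frac{1}{-11 - 41} = 137 \left(-72\right) + \frac{1}{-11 - 41} = -9864 + \frac{1}{-52} = -9864 - \frac{1}{52} = - \frac{512929}{52}$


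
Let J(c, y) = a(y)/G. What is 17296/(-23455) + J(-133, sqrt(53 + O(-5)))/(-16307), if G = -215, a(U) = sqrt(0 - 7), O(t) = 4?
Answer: -17296/23455 + I*sqrt(7)/3506005 ≈ -0.73741 + 7.5463e-7*I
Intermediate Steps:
a(U) = I*sqrt(7) (a(U) = sqrt(-7) = I*sqrt(7))
J(c, y) = -I*sqrt(7)/215 (J(c, y) = (I*sqrt(7))/(-215) = (I*sqrt(7))*(-1/215) = -I*sqrt(7)/215)
17296/(-23455) + J(-133, sqrt(53 + O(-5)))/(-16307) = 17296/(-23455) - I*sqrt(7)/215/(-16307) = 17296*(-1/23455) - I*sqrt(7)/215*(-1/16307) = -17296/23455 + I*sqrt(7)/3506005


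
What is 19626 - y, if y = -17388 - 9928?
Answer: 46942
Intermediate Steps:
y = -27316
19626 - y = 19626 - 1*(-27316) = 19626 + 27316 = 46942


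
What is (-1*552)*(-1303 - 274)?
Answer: 870504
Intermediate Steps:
(-1*552)*(-1303 - 274) = -552*(-1577) = 870504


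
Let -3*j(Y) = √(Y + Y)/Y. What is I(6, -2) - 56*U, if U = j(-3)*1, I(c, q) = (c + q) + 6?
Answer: 10 - 56*I*√6/9 ≈ 10.0 - 15.241*I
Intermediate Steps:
j(Y) = -√2/(3*√Y) (j(Y) = -√(Y + Y)/(3*Y) = -√(2*Y)/(3*Y) = -√2*√Y/(3*Y) = -√2/(3*√Y))
I(c, q) = 6 + c + q
U = I*√6/9 (U = -√2/(3*√(-3))*1 = -√2*(-I*√3/3)/3*1 = (I*√6/9)*1 = I*√6/9 ≈ 0.27217*I)
I(6, -2) - 56*U = (6 + 6 - 2) - 56*I*√6/9 = 10 - 56*I*√6/9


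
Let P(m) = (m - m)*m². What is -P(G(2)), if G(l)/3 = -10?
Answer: 0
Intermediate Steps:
G(l) = -30 (G(l) = 3*(-10) = -30)
P(m) = 0 (P(m) = 0*m² = 0)
-P(G(2)) = -1*0 = 0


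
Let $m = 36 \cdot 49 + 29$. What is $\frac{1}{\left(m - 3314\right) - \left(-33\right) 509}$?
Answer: $\frac{1}{15276} \approx 6.5462 \cdot 10^{-5}$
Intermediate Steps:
$m = 1793$ ($m = 1764 + 29 = 1793$)
$\frac{1}{\left(m - 3314\right) - \left(-33\right) 509} = \frac{1}{\left(1793 - 3314\right) - \left(-33\right) 509} = \frac{1}{-1521 - -16797} = \frac{1}{-1521 + 16797} = \frac{1}{15276}$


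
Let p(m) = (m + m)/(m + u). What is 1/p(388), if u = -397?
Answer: -9/776 ≈ -0.011598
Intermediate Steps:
p(m) = 2*m/(-397 + m) (p(m) = (m + m)/(m - 397) = (2*m)/(-397 + m) = 2*m/(-397 + m))
1/p(388) = 1/(2*388/(-397 + 388)) = 1/(2*388/(-9)) = 1/(2*388*(-⅑)) = 1/(-776/9) = -9/776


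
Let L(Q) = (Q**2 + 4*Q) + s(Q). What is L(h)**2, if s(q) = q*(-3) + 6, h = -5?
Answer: 676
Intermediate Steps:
s(q) = 6 - 3*q (s(q) = -3*q + 6 = 6 - 3*q)
L(Q) = 6 + Q + Q**2 (L(Q) = (Q**2 + 4*Q) + (6 - 3*Q) = 6 + Q + Q**2)
L(h)**2 = (6 - 5 + (-5)**2)**2 = (6 - 5 + 25)**2 = 26**2 = 676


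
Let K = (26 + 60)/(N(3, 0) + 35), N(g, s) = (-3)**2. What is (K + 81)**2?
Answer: 3330625/484 ≈ 6881.5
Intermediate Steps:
N(g, s) = 9
K = 43/22 (K = (26 + 60)/(9 + 35) = 86/44 = 86*(1/44) = 43/22 ≈ 1.9545)
(K + 81)**2 = (43/22 + 81)**2 = (1825/22)**2 = 3330625/484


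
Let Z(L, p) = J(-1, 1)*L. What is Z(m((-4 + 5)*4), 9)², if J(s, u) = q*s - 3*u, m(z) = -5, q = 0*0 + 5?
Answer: 1600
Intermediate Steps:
q = 5 (q = 0 + 5 = 5)
J(s, u) = -3*u + 5*s (J(s, u) = 5*s - 3*u = -3*u + 5*s)
Z(L, p) = -8*L (Z(L, p) = (-3*1 + 5*(-1))*L = (-3 - 5)*L = -8*L)
Z(m((-4 + 5)*4), 9)² = (-8*(-5))² = 40² = 1600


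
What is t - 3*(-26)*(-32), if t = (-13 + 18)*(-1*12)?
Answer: -2556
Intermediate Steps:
t = -60 (t = 5*(-12) = -60)
t - 3*(-26)*(-32) = -60 - 3*(-26)*(-32) = -60 - (-78)*(-32) = -60 - 1*2496 = -60 - 2496 = -2556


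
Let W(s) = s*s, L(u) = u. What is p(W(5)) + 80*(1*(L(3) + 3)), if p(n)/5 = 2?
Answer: 490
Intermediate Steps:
W(s) = s**2
p(n) = 10 (p(n) = 5*2 = 10)
p(W(5)) + 80*(1*(L(3) + 3)) = 10 + 80*(1*(3 + 3)) = 10 + 80*(1*6) = 10 + 80*6 = 10 + 480 = 490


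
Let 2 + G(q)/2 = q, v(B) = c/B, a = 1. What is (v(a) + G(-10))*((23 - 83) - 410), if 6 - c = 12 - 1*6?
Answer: 11280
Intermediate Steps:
c = 0 (c = 6 - (12 - 1*6) = 6 - (12 - 6) = 6 - 1*6 = 6 - 6 = 0)
v(B) = 0 (v(B) = 0/B = 0)
G(q) = -4 + 2*q
(v(a) + G(-10))*((23 - 83) - 410) = (0 + (-4 + 2*(-10)))*((23 - 83) - 410) = (0 + (-4 - 20))*(-60 - 410) = (0 - 24)*(-470) = -24*(-470) = 11280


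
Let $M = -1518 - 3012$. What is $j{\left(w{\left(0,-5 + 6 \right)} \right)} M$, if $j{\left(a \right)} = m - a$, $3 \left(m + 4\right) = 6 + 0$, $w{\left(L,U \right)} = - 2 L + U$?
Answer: $13590$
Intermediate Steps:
$M = -4530$ ($M = -1518 - 3012 = -4530$)
$w{\left(L,U \right)} = U - 2 L$
$m = -2$ ($m = -4 + \frac{6 + 0}{3} = -4 + \frac{1}{3} \cdot 6 = -4 + 2 = -2$)
$j{\left(a \right)} = -2 - a$
$j{\left(w{\left(0,-5 + 6 \right)} \right)} M = \left(-2 - \left(\left(-5 + 6\right) - 0\right)\right) \left(-4530\right) = \left(-2 - \left(1 + 0\right)\right) \left(-4530\right) = \left(-2 - 1\right) \left(-4530\right) = \left(-3\right) \left(-4530\right) = 13590$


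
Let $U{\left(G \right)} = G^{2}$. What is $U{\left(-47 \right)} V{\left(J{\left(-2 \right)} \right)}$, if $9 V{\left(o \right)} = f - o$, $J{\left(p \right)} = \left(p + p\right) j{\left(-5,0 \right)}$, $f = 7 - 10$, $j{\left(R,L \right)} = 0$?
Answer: $- \frac{2209}{3} \approx -736.33$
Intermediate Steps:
$f = -3$
$J{\left(p \right)} = 0$ ($J{\left(p \right)} = \left(p + p\right) 0 = 2 p 0 = 0$)
$V{\left(o \right)} = - \frac{1}{3} - \frac{o}{9}$ ($V{\left(o \right)} = \frac{-3 - o}{9} = - \frac{1}{3} - \frac{o}{9}$)
$U{\left(-47 \right)} V{\left(J{\left(-2 \right)} \right)} = \left(-47\right)^{2} \left(- \frac{1}{3} - 0\right) = 2209 \left(- \frac{1}{3} + 0\right) = 2209 \left(- \frac{1}{3}\right) = - \frac{2209}{3}$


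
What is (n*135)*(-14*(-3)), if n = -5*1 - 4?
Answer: -51030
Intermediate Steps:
n = -9 (n = -5 - 4 = -9)
(n*135)*(-14*(-3)) = (-9*135)*(-14*(-3)) = -1215*42 = -51030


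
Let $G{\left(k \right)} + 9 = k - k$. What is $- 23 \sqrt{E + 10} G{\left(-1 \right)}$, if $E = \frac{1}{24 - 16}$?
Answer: $\frac{1863 \sqrt{2}}{4} \approx 658.67$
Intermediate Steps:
$E = \frac{1}{8} \approx 0.125$
$G{\left(k \right)} = -9$ ($G{\left(k \right)} = -9 + \left(k - k\right) = -9 + 0 = -9$)
$- 23 \sqrt{E + 10} G{\left(-1 \right)} = - 23 \sqrt{\frac{1}{8} + 10} \left(-9\right) = - 23 \sqrt{\frac{81}{8}} \left(-9\right) = - 23 \frac{9 \sqrt{2}}{4} \left(-9\right) = - \frac{207 \sqrt{2}}{4} \left(-9\right) = - \frac{\left(-1863\right) \sqrt{2}}{4} = \frac{1863 \sqrt{2}}{4}$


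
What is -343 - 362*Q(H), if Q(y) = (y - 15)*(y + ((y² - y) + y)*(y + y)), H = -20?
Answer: -202973743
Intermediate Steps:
Q(y) = (-15 + y)*(y + 2*y³) (Q(y) = (-15 + y)*(y + y²*(2*y)) = (-15 + y)*(y + 2*y³))
-343 - 362*Q(H) = -343 - (-7240)*(-15 - 20 - 30*(-20)² + 2*(-20)³) = -343 - (-7240)*(-15 - 20 - 30*400 + 2*(-8000)) = -343 - (-7240)*(-15 - 20 - 12000 - 16000) = -343 - (-7240)*(-28035) = -343 - 362*560700 = -343 - 202973400 = -202973743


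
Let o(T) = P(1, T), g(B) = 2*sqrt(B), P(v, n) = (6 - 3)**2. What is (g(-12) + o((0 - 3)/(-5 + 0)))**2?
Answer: 33 + 72*I*sqrt(3) ≈ 33.0 + 124.71*I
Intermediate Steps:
P(v, n) = 9 (P(v, n) = 3**2 = 9)
o(T) = 9
(g(-12) + o((0 - 3)/(-5 + 0)))**2 = (2*sqrt(-12) + 9)**2 = (2*(2*I*sqrt(3)) + 9)**2 = (4*I*sqrt(3) + 9)**2 = (9 + 4*I*sqrt(3))**2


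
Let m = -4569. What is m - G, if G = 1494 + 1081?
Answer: -7144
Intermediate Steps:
G = 2575
m - G = -4569 - 1*2575 = -4569 - 2575 = -7144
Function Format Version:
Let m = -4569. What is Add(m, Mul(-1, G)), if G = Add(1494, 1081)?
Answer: -7144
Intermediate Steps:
G = 2575
Add(m, Mul(-1, G)) = Add(-4569, Mul(-1, 2575)) = Add(-4569, -2575) = -7144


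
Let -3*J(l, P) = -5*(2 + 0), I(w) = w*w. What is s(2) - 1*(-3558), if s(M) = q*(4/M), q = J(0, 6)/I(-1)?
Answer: 10694/3 ≈ 3564.7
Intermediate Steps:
I(w) = w²
J(l, P) = 10/3 (J(l, P) = -(-5)*(2 + 0)/3 = -(-5)*2/3 = -⅓*(-10) = 10/3)
q = 10/3 (q = 10/(3*((-1)²)) = (10/3)/1 = (10/3)*1 = 10/3 ≈ 3.3333)
s(M) = 40/(3*M) (s(M) = 10*(4/M)/3 = 40/(3*M))
s(2) - 1*(-3558) = (40/3)/2 - 1*(-3558) = (40/3)*(½) + 3558 = 20/3 + 3558 = 10694/3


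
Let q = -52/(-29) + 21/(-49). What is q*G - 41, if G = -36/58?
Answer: -246353/5887 ≈ -41.847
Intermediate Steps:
G = -18/29 (G = -36*1/58 = -18/29 ≈ -0.62069)
q = 277/203 (q = -52*(-1/29) + 21*(-1/49) = 52/29 - 3/7 = 277/203 ≈ 1.3645)
q*G - 41 = (277/203)*(-18/29) - 41 = -4986/5887 - 41 = -246353/5887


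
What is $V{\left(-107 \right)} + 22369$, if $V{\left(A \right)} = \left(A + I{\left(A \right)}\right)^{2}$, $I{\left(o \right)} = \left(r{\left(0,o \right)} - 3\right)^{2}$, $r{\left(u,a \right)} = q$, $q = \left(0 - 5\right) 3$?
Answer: $69458$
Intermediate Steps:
$q = -15$ ($q = \left(-5\right) 3 = -15$)
$r{\left(u,a \right)} = -15$
$I{\left(o \right)} = 324$ ($I{\left(o \right)} = \left(-15 - 3\right)^{2} = \left(-18\right)^{2} = 324$)
$V{\left(A \right)} = \left(324 + A\right)^{2}$ ($V{\left(A \right)} = \left(A + 324\right)^{2} = \left(324 + A\right)^{2}$)
$V{\left(-107 \right)} + 22369 = \left(324 - 107\right)^{2} + 22369 = 217^{2} + 22369 = 47089 + 22369 = 69458$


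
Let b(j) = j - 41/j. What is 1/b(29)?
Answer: 29/800 ≈ 0.036250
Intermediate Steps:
b(j) = j - 41/j
1/b(29) = 1/(29 - 41/29) = 1/(800/29) = 29/800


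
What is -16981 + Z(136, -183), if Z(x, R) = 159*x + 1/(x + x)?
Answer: 1262897/272 ≈ 4643.0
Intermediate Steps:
Z(x, R) = 1/(2*x) + 159*x (Z(x, R) = 159*x + 1/(2*x) = 1/(2*x) + 159*x)
-16981 + Z(136, -183) = -16981 + ((½)/136 + 159*136) = -16981 + ((½)*(1/136) + 21624) = -16981 + (1/272 + 21624) = -16981 + 5881729/272 = 1262897/272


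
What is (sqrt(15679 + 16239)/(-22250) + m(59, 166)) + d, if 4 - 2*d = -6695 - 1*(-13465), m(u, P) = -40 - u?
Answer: -3482 - sqrt(31918)/22250 ≈ -3482.0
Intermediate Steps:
d = -3383 (d = 2 - (-6695 - 1*(-13465))/2 = 2 - (-6695 + 13465)/2 = 2 - 1/2*6770 = 2 - 3385 = -3383)
(sqrt(15679 + 16239)/(-22250) + m(59, 166)) + d = (sqrt(15679 + 16239)/(-22250) + (-40 - 1*59)) - 3383 = (sqrt(31918)*(-1/22250) + (-40 - 59)) - 3383 = (-sqrt(31918)/22250 - 99) - 3383 = (-99 - sqrt(31918)/22250) - 3383 = -3482 - sqrt(31918)/22250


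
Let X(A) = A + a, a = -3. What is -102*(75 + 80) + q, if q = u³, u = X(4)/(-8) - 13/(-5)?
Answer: -1010869701/64000 ≈ -15795.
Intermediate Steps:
X(A) = -3 + A (X(A) = A - 3 = -3 + A)
u = 99/40 (u = (-3 + 4)/(-8) - 13/(-5) = 1*(-⅛) - 13*(-⅕) = -⅛ + 13/5 = 99/40 ≈ 2.4750)
q = 970299/64000 (q = (99/40)³ = 970299/64000 ≈ 15.161)
-102*(75 + 80) + q = -102*(75 + 80) + 970299/64000 = -102*155 + 970299/64000 = -15810 + 970299/64000 = -1010869701/64000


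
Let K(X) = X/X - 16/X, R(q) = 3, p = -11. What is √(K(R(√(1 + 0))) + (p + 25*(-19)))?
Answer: I*√4413/3 ≈ 22.143*I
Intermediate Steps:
K(X) = 1 - 16/X
√(K(R(√(1 + 0))) + (p + 25*(-19))) = √((-16 + 3)/3 + (-11 + 25*(-19))) = √((⅓)*(-13) + (-11 - 475)) = √(-13/3 - 486) = √(-1471/3) = I*√4413/3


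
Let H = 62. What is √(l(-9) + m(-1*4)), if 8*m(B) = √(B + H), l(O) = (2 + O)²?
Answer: √(784 + 2*√58)/4 ≈ 7.0677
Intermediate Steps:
m(B) = √(62 + B)/8 (m(B) = √(B + 62)/8 = √(62 + B)/8)
√(l(-9) + m(-1*4)) = √((2 - 9)² + √(62 - 1*4)/8) = √((-7)² + √(62 - 4)/8) = √(49 + √58/8)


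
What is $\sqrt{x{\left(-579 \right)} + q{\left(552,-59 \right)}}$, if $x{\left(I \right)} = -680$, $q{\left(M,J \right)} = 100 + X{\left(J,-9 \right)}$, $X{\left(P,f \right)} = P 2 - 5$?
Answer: $i \sqrt{703} \approx 26.514 i$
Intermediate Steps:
$X{\left(P,f \right)} = -5 + 2 P$ ($X{\left(P,f \right)} = 2 P - 5 = -5 + 2 P$)
$q{\left(M,J \right)} = 95 + 2 J$ ($q{\left(M,J \right)} = 100 + \left(-5 + 2 J\right) = 95 + 2 J$)
$\sqrt{x{\left(-579 \right)} + q{\left(552,-59 \right)}} = \sqrt{-680 + \left(95 + 2 \left(-59\right)\right)} = \sqrt{-680 + \left(95 - 118\right)} = \sqrt{-680 - 23} = \sqrt{-703} = i \sqrt{703}$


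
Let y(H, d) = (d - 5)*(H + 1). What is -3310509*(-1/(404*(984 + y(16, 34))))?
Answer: 3310509/596708 ≈ 5.5480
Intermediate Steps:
y(H, d) = (1 + H)*(-5 + d) (y(H, d) = (-5 + d)*(1 + H) = (1 + H)*(-5 + d))
-3310509*(-1/(404*(984 + y(16, 34)))) = -3310509*(-1/(404*(984 + (-5 + 34 - 5*16 + 16*34)))) = -3310509*(-1/(404*(984 + (-5 + 34 - 80 + 544)))) = -3310509*(-1/(404*(984 + 493))) = -3310509/(1477*(-404)) = -3310509/(-596708) = -3310509*(-1/596708) = 3310509/596708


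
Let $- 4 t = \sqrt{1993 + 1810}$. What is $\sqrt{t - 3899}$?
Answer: $\frac{\sqrt{-15596 - \sqrt{3803}}}{2} \approx 62.565 i$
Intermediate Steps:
$t = - \frac{\sqrt{3803}}{4}$ ($t = - \frac{\sqrt{1993 + 1810}}{4} = - \frac{\sqrt{3803}}{4} \approx -15.417$)
$\sqrt{t - 3899} = \sqrt{- \frac{\sqrt{3803}}{4} - 3899} = \sqrt{-3899 - \frac{\sqrt{3803}}{4}}$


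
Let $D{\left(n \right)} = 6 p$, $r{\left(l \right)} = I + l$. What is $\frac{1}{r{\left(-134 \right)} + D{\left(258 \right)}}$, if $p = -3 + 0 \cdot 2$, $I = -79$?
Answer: $- \frac{1}{231} \approx -0.004329$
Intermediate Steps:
$r{\left(l \right)} = -79 + l$
$p = -3$ ($p = -3 + 0 = -3$)
$D{\left(n \right)} = -18$ ($D{\left(n \right)} = 6 \left(-3\right) = -18$)
$\frac{1}{r{\left(-134 \right)} + D{\left(258 \right)}} = \frac{1}{\left(-79 - 134\right) - 18} = \frac{1}{-213 - 18} = \frac{1}{-231} = - \frac{1}{231}$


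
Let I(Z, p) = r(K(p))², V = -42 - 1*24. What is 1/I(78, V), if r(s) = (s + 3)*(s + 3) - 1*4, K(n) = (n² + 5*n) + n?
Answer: 1/246658489783225 ≈ 4.0542e-15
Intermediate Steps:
K(n) = n² + 6*n
V = -66 (V = -42 - 24 = -66)
r(s) = -4 + (3 + s)² (r(s) = (3 + s)*(3 + s) - 4 = (3 + s)² - 4 = -4 + (3 + s)²)
I(Z, p) = (-4 + (3 + p*(6 + p))²)²
1/I(78, V) = 1/((-4 + (3 - 66*(6 - 66))²)²) = 1/((-4 + (3 - 66*(-60))²)²) = 1/((-4 + (3 + 3960)²)²) = 1/((-4 + 3963²)²) = 1/((-4 + 15705369)²) = 1/(15705365²) = 1/246658489783225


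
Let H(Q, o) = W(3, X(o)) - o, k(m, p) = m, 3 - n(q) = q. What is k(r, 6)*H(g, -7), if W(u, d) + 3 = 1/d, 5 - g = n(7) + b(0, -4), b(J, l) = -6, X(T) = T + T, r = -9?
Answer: -495/14 ≈ -35.357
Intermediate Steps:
n(q) = 3 - q
X(T) = 2*T
g = 15 (g = 5 - ((3 - 1*7) - 6) = 5 - ((3 - 7) - 6) = 5 - (-4 - 6) = 5 - 1*(-10) = 5 + 10 = 15)
W(u, d) = -3 + 1/d
H(Q, o) = -3 + 1/(2*o) - o (H(Q, o) = (-3 + 1/(2*o)) - o = -3 + 1/(2*o) - o)
k(r, 6)*H(g, -7) = -9*(-3 + (½)/(-7) - 1*(-7)) = -9*(-3 + (½)*(-⅐) + 7) = -9*(-3 - 1/14 + 7) = -9*55/14 = -495/14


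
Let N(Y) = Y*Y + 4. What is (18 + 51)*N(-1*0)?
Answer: 276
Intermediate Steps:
N(Y) = 4 + Y² (N(Y) = Y² + 4 = 4 + Y²)
(18 + 51)*N(-1*0) = (18 + 51)*(4 + (-1*0)²) = 69*(4 + 0²) = 69*(4 + 0) = 69*4 = 276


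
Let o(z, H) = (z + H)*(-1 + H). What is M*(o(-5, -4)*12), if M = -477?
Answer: -257580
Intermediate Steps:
o(z, H) = (-1 + H)*(H + z) (o(z, H) = (H + z)*(-1 + H) = (-1 + H)*(H + z))
M*(o(-5, -4)*12) = -477*((-4)² - 1*(-4) - 1*(-5) - 4*(-5))*12 = -477*(16 + 4 + 5 + 20)*12 = -21465*12 = -477*540 = -257580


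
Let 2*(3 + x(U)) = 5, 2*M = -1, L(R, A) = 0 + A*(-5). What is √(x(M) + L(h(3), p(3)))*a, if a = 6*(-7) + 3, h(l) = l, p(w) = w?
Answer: -39*I*√62/2 ≈ -153.54*I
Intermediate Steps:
L(R, A) = -5*A (L(R, A) = 0 - 5*A = -5*A)
M = -½ (M = (½)*(-1) = -½ ≈ -0.50000)
x(U) = -½ (x(U) = -3 + (½)*5 = -3 + 5/2 = -½)
a = -39 (a = -42 + 3 = -39)
√(x(M) + L(h(3), p(3)))*a = √(-½ - 5*3)*(-39) = √(-½ - 15)*(-39) = √(-31/2)*(-39) = (I*√62/2)*(-39) = -39*I*√62/2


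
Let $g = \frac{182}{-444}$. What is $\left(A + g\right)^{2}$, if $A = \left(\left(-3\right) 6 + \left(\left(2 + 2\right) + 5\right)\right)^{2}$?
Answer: $\frac{320087881}{49284} \approx 6494.8$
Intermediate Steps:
$g = - \frac{91}{222}$ ($g = 182 \left(- \frac{1}{444}\right) = - \frac{91}{222} \approx -0.40991$)
$A = 81$ ($A = \left(-18 + \left(4 + 5\right)\right)^{2} = \left(-18 + 9\right)^{2} = \left(-9\right)^{2} = 81$)
$\left(A + g\right)^{2} = \left(81 - \frac{91}{222}\right)^{2} = \left(\frac{17891}{222}\right)^{2} = \frac{320087881}{49284}$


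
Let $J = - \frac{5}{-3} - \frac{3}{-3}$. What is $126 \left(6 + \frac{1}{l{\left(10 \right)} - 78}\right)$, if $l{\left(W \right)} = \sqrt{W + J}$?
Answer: $\frac{981450}{1301} - \frac{9 \sqrt{114}}{1301} \approx 754.31$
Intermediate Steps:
$J = \frac{8}{3}$ ($J = \left(-5\right) \left(- \frac{1}{3}\right) - -1 = \frac{5}{3} + 1 = \frac{8}{3} \approx 2.6667$)
$l{\left(W \right)} = \sqrt{\frac{8}{3} + W}$ ($l{\left(W \right)} = \sqrt{W + \frac{8}{3}} = \sqrt{\frac{8}{3} + W}$)
$126 \left(6 + \frac{1}{l{\left(10 \right)} - 78}\right) = 126 \left(6 + \frac{1}{\frac{\sqrt{24 + 9 \cdot 10}}{3} - 78}\right) = 126 \left(6 + \frac{1}{\frac{\sqrt{24 + 90}}{3} - 78}\right) = 126 \left(6 + \frac{1}{\frac{\sqrt{114}}{3} - 78}\right) = 126 \left(6 + \frac{1}{-78 + \frac{\sqrt{114}}{3}}\right) = 756 + \frac{126}{-78 + \frac{\sqrt{114}}{3}}$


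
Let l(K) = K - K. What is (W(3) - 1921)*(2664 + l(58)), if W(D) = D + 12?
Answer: -5077584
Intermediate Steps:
W(D) = 12 + D
l(K) = 0
(W(3) - 1921)*(2664 + l(58)) = ((12 + 3) - 1921)*(2664 + 0) = (15 - 1921)*2664 = -1906*2664 = -5077584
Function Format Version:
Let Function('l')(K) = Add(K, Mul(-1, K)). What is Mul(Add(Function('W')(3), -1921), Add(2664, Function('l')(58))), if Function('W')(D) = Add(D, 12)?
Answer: -5077584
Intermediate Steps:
Function('W')(D) = Add(12, D)
Function('l')(K) = 0
Mul(Add(Function('W')(3), -1921), Add(2664, Function('l')(58))) = Mul(Add(Add(12, 3), -1921), Add(2664, 0)) = Mul(Add(15, -1921), 2664) = Mul(-1906, 2664) = -5077584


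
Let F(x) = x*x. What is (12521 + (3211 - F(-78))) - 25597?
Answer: -15949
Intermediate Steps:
F(x) = x²
(12521 + (3211 - F(-78))) - 25597 = (12521 + (3211 - 1*(-78)²)) - 25597 = (12521 + (3211 - 1*6084)) - 25597 = (12521 + (3211 - 6084)) - 25597 = (12521 - 2873) - 25597 = 9648 - 25597 = -15949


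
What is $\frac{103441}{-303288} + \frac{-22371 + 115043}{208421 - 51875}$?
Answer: $\frac{1985505125}{7913087208} \approx 0.25091$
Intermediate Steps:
$\frac{103441}{-303288} + \frac{-22371 + 115043}{208421 - 51875} = 103441 \left(- \frac{1}{303288}\right) + \frac{92672}{156546} = - \frac{103441}{303288} + 92672 \cdot \frac{1}{156546} = - \frac{103441}{303288} + \frac{46336}{78273} = \frac{1985505125}{7913087208}$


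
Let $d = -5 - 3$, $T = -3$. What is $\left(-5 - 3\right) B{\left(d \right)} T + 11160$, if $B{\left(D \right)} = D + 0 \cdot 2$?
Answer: $10968$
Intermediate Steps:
$d = -8$
$B{\left(D \right)} = D$ ($B{\left(D \right)} = D + 0 = D$)
$\left(-5 - 3\right) B{\left(d \right)} T + 11160 = \left(-5 - 3\right) \left(-8\right) \left(-3\right) + 11160 = \left(-8\right) \left(-8\right) \left(-3\right) + 11160 = 64 \left(-3\right) + 11160 = -192 + 11160 = 10968$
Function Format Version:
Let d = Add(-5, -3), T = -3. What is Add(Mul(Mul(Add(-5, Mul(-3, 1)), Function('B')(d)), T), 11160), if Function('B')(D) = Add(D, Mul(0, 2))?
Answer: 10968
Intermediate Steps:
d = -8
Function('B')(D) = D (Function('B')(D) = Add(D, 0) = D)
Add(Mul(Mul(Add(-5, Mul(-3, 1)), Function('B')(d)), T), 11160) = Add(Mul(Mul(Add(-5, Mul(-3, 1)), -8), -3), 11160) = Add(Mul(Mul(Add(-5, -3), -8), -3), 11160) = Add(Mul(Mul(-8, -8), -3), 11160) = Add(Mul(64, -3), 11160) = Add(-192, 11160) = 10968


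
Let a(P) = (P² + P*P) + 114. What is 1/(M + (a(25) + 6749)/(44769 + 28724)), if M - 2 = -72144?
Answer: -10499/757417699 ≈ -1.3862e-5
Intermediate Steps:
a(P) = 114 + 2*P² (a(P) = (P² + P²) + 114 = 2*P² + 114 = 114 + 2*P²)
M = -72142 (M = 2 - 72144 = -72142)
1/(M + (a(25) + 6749)/(44769 + 28724)) = 1/(-72142 + ((114 + 2*25²) + 6749)/(44769 + 28724)) = 1/(-72142 + ((114 + 2*625) + 6749)/73493) = 1/(-72142 + ((114 + 1250) + 6749)*(1/73493)) = 1/(-72142 + (1364 + 6749)*(1/73493)) = 1/(-72142 + 8113*(1/73493)) = 1/(-72142 + 1159/10499) = 1/(-757417699/10499) = -10499/757417699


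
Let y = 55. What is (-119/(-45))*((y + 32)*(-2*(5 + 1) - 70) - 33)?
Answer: -284291/15 ≈ -18953.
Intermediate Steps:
(-119/(-45))*((y + 32)*(-2*(5 + 1) - 70) - 33) = (-119/(-45))*((55 + 32)*(-2*(5 + 1) - 70) - 33) = (-119*(-1/45))*(87*(-2*6 - 70) - 33) = 119*(87*(-12 - 70) - 33)/45 = 119*(87*(-82) - 33)/45 = 119*(-7134 - 33)/45 = (119/45)*(-7167) = -284291/15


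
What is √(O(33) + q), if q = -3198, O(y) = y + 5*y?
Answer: 10*I*√30 ≈ 54.772*I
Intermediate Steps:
O(y) = 6*y
√(O(33) + q) = √(6*33 - 3198) = √(198 - 3198) = √(-3000) = 10*I*√30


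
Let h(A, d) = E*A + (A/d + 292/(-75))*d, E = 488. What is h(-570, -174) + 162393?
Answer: -2891489/25 ≈ -1.1566e+5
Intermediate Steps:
h(A, d) = 488*A + d*(-292/75 + A/d) (h(A, d) = 488*A + (A/d + 292/(-75))*d = 488*A + (A/d + 292*(-1/75))*d = 488*A + (A/d - 292/75)*d = 488*A + (-292/75 + A/d)*d = 488*A + d*(-292/75 + A/d))
h(-570, -174) + 162393 = (489*(-570) - 292/75*(-174)) + 162393 = (-278730 + 16936/25) + 162393 = -6951314/25 + 162393 = -2891489/25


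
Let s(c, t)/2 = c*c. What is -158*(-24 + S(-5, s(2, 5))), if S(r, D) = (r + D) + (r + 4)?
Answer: 3476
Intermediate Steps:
s(c, t) = 2*c**2 (s(c, t) = 2*(c*c) = 2*c**2)
S(r, D) = 4 + D + 2*r (S(r, D) = (D + r) + (4 + r) = 4 + D + 2*r)
-158*(-24 + S(-5, s(2, 5))) = -158*(-24 + (4 + 2*2**2 + 2*(-5))) = -158*(-24 + (4 + 2*4 - 10)) = -158*(-24 + (4 + 8 - 10)) = -158*(-24 + 2) = -158*(-22) = 3476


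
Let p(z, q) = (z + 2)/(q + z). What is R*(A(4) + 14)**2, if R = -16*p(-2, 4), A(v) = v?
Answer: 0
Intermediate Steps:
p(z, q) = (2 + z)/(q + z)
R = 0 (R = -16*(2 - 2)/(4 - 2) = -16*0/2 = -8*0 = -16*0 = 0)
R*(A(4) + 14)**2 = 0*(4 + 14)**2 = 0*18**2 = 0*324 = 0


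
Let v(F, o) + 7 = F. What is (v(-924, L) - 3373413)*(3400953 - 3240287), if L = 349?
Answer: -542142353104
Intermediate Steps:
v(F, o) = -7 + F
(v(-924, L) - 3373413)*(3400953 - 3240287) = ((-7 - 924) - 3373413)*(3400953 - 3240287) = (-931 - 3373413)*160666 = -3374344*160666 = -542142353104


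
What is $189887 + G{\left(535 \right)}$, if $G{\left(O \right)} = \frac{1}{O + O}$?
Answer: $\frac{203179091}{1070} \approx 1.8989 \cdot 10^{5}$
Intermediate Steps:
$G{\left(O \right)} = \frac{1}{2 O}$
$189887 + G{\left(535 \right)} = 189887 + \frac{1}{2 \cdot 535} = 189887 + \frac{1}{2} \cdot \frac{1}{535} = 189887 + \frac{1}{1070} = \frac{203179091}{1070}$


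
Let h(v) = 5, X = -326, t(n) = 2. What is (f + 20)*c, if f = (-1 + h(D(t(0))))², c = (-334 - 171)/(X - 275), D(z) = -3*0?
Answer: 18180/601 ≈ 30.250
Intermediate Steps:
D(z) = 0
c = 505/601 (c = (-334 - 171)/(-326 - 275) = -505/(-601) = -505*(-1/601) = 505/601 ≈ 0.84027)
f = 16 (f = (-1 + 5)² = 4² = 16)
(f + 20)*c = (16 + 20)*(505/601) = 36*(505/601) = 18180/601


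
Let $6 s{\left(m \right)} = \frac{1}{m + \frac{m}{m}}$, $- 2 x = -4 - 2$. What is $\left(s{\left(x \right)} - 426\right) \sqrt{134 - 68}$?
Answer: $- \frac{10223 \sqrt{66}}{24} \approx -3460.5$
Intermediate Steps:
$x = 3$ ($x = - \frac{-4 - 2}{2} = \left(- \frac{1}{2}\right) \left(-6\right) = 3$)
$s{\left(m \right)} = \frac{1}{6 \left(1 + m\right)}$ ($s{\left(m \right)} = \frac{1}{6 \left(m + \frac{m}{m}\right)} = \frac{1}{6 \left(m + 1\right)} = \frac{1}{6 \left(1 + m\right)}$)
$\left(s{\left(x \right)} - 426\right) \sqrt{134 - 68} = \left(\frac{1}{6 \left(1 + 3\right)} - 426\right) \sqrt{134 - 68} = \left(\frac{1}{6 \cdot 4} - 426\right) \sqrt{66} = \left(\frac{1}{6} \cdot \frac{1}{4} - 426\right) \sqrt{66} = \left(\frac{1}{24} - 426\right) \sqrt{66} = - \frac{10223 \sqrt{66}}{24}$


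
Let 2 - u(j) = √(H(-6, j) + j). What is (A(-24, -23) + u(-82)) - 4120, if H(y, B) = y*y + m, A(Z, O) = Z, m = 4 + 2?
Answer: -4142 - 2*I*√10 ≈ -4142.0 - 6.3246*I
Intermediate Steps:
m = 6
H(y, B) = 6 + y² (H(y, B) = y*y + 6 = y² + 6 = 6 + y²)
u(j) = 2 - √(42 + j) (u(j) = 2 - √((6 + (-6)²) + j) = 2 - √((6 + 36) + j) = 2 - √(42 + j))
(A(-24, -23) + u(-82)) - 4120 = (-24 + (2 - √(42 - 82))) - 4120 = (-24 + (2 - √(-40))) - 4120 = (-24 + (2 - 2*I*√10)) - 4120 = (-22 - 2*I*√10) - 4120 = -4142 - 2*I*√10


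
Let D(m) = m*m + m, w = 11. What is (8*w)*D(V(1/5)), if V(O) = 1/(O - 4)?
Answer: -6160/361 ≈ -17.064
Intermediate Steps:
V(O) = 1/(-4 + O)
D(m) = m + m**2 (D(m) = m**2 + m = m + m**2)
(8*w)*D(V(1/5)) = (8*11)*((1 + 1/(-4 + 1/5))/(-4 + 1/5)) = 88*((1 + 1/(-4 + 1/5))/(-4 + 1/5)) = 88*((1 + 1/(-19/5))/(-19/5)) = 88*(-5*(1 - 5/19)/19) = 88*(-5/19*14/19) = 88*(-70/361) = -6160/361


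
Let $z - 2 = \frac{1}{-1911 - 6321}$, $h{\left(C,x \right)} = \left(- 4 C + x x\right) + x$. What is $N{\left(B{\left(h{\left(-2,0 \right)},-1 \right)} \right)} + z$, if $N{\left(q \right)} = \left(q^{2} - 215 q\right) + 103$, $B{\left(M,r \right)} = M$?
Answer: $- \frac{12767833}{8232} \approx -1551.0$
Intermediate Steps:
$h{\left(C,x \right)} = x + x^{2} - 4 C$ ($h{\left(C,x \right)} = \left(- 4 C + x^{2}\right) + x = \left(x^{2} - 4 C\right) + x = x + x^{2} - 4 C$)
$z = \frac{16463}{8232}$ ($z = 2 + \frac{1}{-1911 - 6321} = 2 + \frac{1}{-8232} = 2 - \frac{1}{8232} = \frac{16463}{8232} \approx 1.9999$)
$N{\left(q \right)} = 103 + q^{2} - 215 q$
$N{\left(B{\left(h{\left(-2,0 \right)},-1 \right)} \right)} + z = \left(103 + \left(0 + 0^{2} - -8\right)^{2} - 215 \left(0 + 0^{2} - -8\right)\right) + \frac{16463}{8232} = \left(103 + \left(0 + 0 + 8\right)^{2} - 215 \left(0 + 0 + 8\right)\right) + \frac{16463}{8232} = \left(103 + 8^{2} - 1720\right) + \frac{16463}{8232} = \left(103 + 64 - 1720\right) + \frac{16463}{8232} = -1553 + \frac{16463}{8232} = - \frac{12767833}{8232}$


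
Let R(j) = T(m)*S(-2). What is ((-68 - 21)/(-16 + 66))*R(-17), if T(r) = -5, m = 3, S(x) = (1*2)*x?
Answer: -178/5 ≈ -35.600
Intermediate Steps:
S(x) = 2*x
R(j) = 20 (R(j) = -10*(-2) = -5*(-4) = 20)
((-68 - 21)/(-16 + 66))*R(-17) = ((-68 - 21)/(-16 + 66))*20 = -89/50*20 = -178/5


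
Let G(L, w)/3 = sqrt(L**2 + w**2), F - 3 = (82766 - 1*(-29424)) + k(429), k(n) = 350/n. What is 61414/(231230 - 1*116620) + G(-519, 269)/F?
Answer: 30707/57305 + 1287*sqrt(341722)/48131147 ≈ 0.55148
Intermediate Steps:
F = 48131147/429 (F = 3 + ((82766 - 1*(-29424)) + 350/429) = 3 + ((82766 + 29424) + 350*(1/429)) = 3 + (112190 + 350/429) = 3 + 48129860/429 = 48131147/429 ≈ 1.1219e+5)
G(L, w) = 3*sqrt(L**2 + w**2)
61414/(231230 - 1*116620) + G(-519, 269)/F = 61414/(231230 - 1*116620) + (3*sqrt((-519)**2 + 269**2))/(48131147/429) = 61414/(231230 - 116620) + (3*sqrt(269361 + 72361))*(429/48131147) = 61414/114610 + (3*sqrt(341722))*(429/48131147) = 61414*(1/114610) + 1287*sqrt(341722)/48131147 = 30707/57305 + 1287*sqrt(341722)/48131147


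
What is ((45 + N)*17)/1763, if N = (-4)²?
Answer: 1037/1763 ≈ 0.58820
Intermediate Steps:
N = 16
((45 + N)*17)/1763 = ((45 + 16)*17)/1763 = (61*17)*(1/1763) = 1037*(1/1763) = 1037/1763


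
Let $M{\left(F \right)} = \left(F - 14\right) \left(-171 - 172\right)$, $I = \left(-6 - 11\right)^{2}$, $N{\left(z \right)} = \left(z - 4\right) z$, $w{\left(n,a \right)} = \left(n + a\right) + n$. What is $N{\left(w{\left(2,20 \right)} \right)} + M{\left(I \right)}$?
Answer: $-93845$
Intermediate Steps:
$w{\left(n,a \right)} = a + 2 n$ ($w{\left(n,a \right)} = \left(a + n\right) + n = a + 2 n$)
$N{\left(z \right)} = z \left(-4 + z\right)$ ($N{\left(z \right)} = \left(-4 + z\right) z = z \left(-4 + z\right)$)
$I = 289$ ($I = \left(-17\right)^{2} = 289$)
$M{\left(F \right)} = 4802 - 343 F$ ($M{\left(F \right)} = \left(-14 + F\right) \left(-343\right) = 4802 - 343 F$)
$N{\left(w{\left(2,20 \right)} \right)} + M{\left(I \right)} = \left(20 + 2 \cdot 2\right) \left(-4 + \left(20 + 2 \cdot 2\right)\right) + \left(4802 - 99127\right) = \left(20 + 4\right) \left(-4 + \left(20 + 4\right)\right) + \left(4802 - 99127\right) = 24 \left(-4 + 24\right) - 94325 = 24 \cdot 20 - 94325 = 480 - 94325 = -93845$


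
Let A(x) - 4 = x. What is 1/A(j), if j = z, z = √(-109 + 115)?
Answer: ⅖ - √6/10 ≈ 0.15505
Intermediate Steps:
z = √6 ≈ 2.4495
j = √6 ≈ 2.4495
A(x) = 4 + x
1/A(j) = 1/(4 + √6)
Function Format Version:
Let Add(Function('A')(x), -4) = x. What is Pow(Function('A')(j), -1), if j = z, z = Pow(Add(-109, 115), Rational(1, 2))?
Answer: Add(Rational(2, 5), Mul(Rational(-1, 10), Pow(6, Rational(1, 2)))) ≈ 0.15505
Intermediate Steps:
z = Pow(6, Rational(1, 2)) ≈ 2.4495
j = Pow(6, Rational(1, 2)) ≈ 2.4495
Function('A')(x) = Add(4, x)
Pow(Function('A')(j), -1) = Pow(Add(4, Pow(6, Rational(1, 2))), -1)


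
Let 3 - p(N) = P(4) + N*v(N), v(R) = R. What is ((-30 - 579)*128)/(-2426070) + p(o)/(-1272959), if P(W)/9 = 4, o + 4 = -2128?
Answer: 26119311183/7249501505 ≈ 3.6029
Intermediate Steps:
o = -2132 (o = -4 - 2128 = -2132)
P(W) = 36 (P(W) = 9*4 = 36)
p(N) = -33 - N² (p(N) = 3 - (36 + N*N) = 3 - (36 + N²) = 3 + (-36 - N²) = -33 - N²)
((-30 - 579)*128)/(-2426070) + p(o)/(-1272959) = ((-30 - 579)*128)/(-2426070) + (-33 - 1*(-2132)²)/(-1272959) = -609*128*(-1/2426070) + (-33 - 1*4545424)*(-1/1272959) = -77952*(-1/2426070) + (-33 - 4545424)*(-1/1272959) = 12992/404345 - 4545457*(-1/1272959) = 12992/404345 + 4545457/1272959 = 26119311183/7249501505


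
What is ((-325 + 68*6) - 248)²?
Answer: 27225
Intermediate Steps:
((-325 + 68*6) - 248)² = ((-325 + 408) - 248)² = (83 - 248)² = (-165)² = 27225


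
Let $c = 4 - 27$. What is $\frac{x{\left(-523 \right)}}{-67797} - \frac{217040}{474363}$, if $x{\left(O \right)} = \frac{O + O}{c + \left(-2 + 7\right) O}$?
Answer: $- \frac{718847621947}{1571094525267} \approx -0.45755$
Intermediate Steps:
$c = -23$
$x{\left(O \right)} = \frac{2 O}{-23 + 5 O}$ ($x{\left(O \right)} = \frac{O + O}{-23 + \left(-2 + 7\right) O} = \frac{2 O}{-23 + 5 O}$)
$\frac{x{\left(-523 \right)}}{-67797} - \frac{217040}{474363} = \frac{2 \left(-523\right) \frac{1}{-23 + 5 \left(-523\right)}}{-67797} - \frac{217040}{474363} = 2 \left(-523\right) \frac{1}{-23 - 2615} \left(- \frac{1}{67797}\right) - \frac{217040}{474363} = 2 \left(-523\right) \frac{1}{-2638} \left(- \frac{1}{67797}\right) - \frac{217040}{474363} = 2 \left(-523\right) \left(- \frac{1}{2638}\right) \left(- \frac{1}{67797}\right) - \frac{217040}{474363} = \frac{523}{1319} \left(- \frac{1}{67797}\right) - \frac{217040}{474363} = - \frac{523}{89424243} - \frac{217040}{474363} = - \frac{718847621947}{1571094525267}$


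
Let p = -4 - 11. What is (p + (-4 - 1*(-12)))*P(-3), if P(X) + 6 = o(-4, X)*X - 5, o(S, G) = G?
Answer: 14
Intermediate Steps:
p = -15
P(X) = -11 + X² (P(X) = -6 + (X*X - 5) = -6 + (X² - 5) = -6 + (-5 + X²) = -11 + X²)
(p + (-4 - 1*(-12)))*P(-3) = (-15 + (-4 - 1*(-12)))*(-11 + (-3)²) = (-15 + (-4 + 12))*(-11 + 9) = (-15 + 8)*(-2) = -7*(-2) = 14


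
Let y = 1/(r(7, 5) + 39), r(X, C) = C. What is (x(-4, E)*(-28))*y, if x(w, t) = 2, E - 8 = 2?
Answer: -14/11 ≈ -1.2727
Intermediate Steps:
E = 10 (E = 8 + 2 = 10)
y = 1/44 (y = 1/(5 + 39) = 1/44 ≈ 0.022727)
(x(-4, E)*(-28))*y = (2*(-28))*(1/44) = -56*1/44 = -14/11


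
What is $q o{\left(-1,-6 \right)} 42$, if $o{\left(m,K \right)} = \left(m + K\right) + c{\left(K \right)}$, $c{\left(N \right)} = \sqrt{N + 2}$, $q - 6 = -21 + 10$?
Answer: $1470 - 420 i \approx 1470.0 - 420.0 i$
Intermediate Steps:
$q = -5$ ($q = 6 + \left(-21 + 10\right) = 6 - 11 = -5$)
$c{\left(N \right)} = \sqrt{2 + N}$
$o{\left(m,K \right)} = K + m + \sqrt{2 + K}$ ($o{\left(m,K \right)} = \left(m + K\right) + \sqrt{2 + K} = \left(K + m\right) + \sqrt{2 + K} = K + m + \sqrt{2 + K}$)
$q o{\left(-1,-6 \right)} 42 = - 5 \left(-6 - 1 + \sqrt{2 - 6}\right) 42 = - 5 \left(-6 - 1 + \sqrt{-4}\right) 42 = - 5 \left(-6 - 1 + 2 i\right) 42 = - 5 \left(-7 + 2 i\right) 42 = \left(35 - 10 i\right) 42 = 1470 - 420 i$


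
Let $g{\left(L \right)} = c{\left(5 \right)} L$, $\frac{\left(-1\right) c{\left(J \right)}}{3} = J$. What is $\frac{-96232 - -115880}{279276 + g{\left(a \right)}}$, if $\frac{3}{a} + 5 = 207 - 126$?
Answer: $\frac{1493248}{21224931} \approx 0.070354$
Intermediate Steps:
$a = \frac{3}{76}$ ($a = \frac{3}{-5 + \left(207 - 126\right)} = \frac{3}{-5 + 81} = \frac{3}{76} \approx 0.039474$)
$c{\left(J \right)} = - 3 J$
$g{\left(L \right)} = - 15 L$ ($g{\left(L \right)} = \left(-3\right) 5 L = - 15 L$)
$\frac{-96232 - -115880}{279276 + g{\left(a \right)}} = \frac{-96232 - -115880}{279276 - \frac{45}{76}} = \frac{-96232 + \left(-42793 + 158673\right)}{279276 - \frac{45}{76}} = \frac{-96232 + 115880}{\frac{21224931}{76}} = 19648 \cdot \frac{76}{21224931} = \frac{1493248}{21224931}$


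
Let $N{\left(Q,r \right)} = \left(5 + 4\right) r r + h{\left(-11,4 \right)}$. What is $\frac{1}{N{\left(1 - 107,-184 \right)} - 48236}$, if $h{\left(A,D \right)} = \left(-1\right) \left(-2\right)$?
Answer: $\frac{1}{256470} \approx 3.8991 \cdot 10^{-6}$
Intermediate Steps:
$h{\left(A,D \right)} = 2$
$N{\left(Q,r \right)} = 2 + 9 r^{2}$ ($N{\left(Q,r \right)} = \left(5 + 4\right) r r + 2 = 9 r r + 2 = 9 r^{2} + 2 = 2 + 9 r^{2}$)
$\frac{1}{N{\left(1 - 107,-184 \right)} - 48236} = \frac{1}{\left(2 + 9 \left(-184\right)^{2}\right) - 48236} = \frac{1}{\left(2 + 9 \cdot 33856\right) - 48236} = \frac{1}{\left(2 + 304704\right) - 48236} = \frac{1}{304706 - 48236} = \frac{1}{256470}$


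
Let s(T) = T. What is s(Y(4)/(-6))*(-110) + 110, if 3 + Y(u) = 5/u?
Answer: 935/12 ≈ 77.917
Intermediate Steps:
Y(u) = -3 + 5/u
s(Y(4)/(-6))*(-110) + 110 = ((-3 + 5/4)/(-6))*(-110) + 110 = ((-3 + 5*(¼))*(-⅙))*(-110) + 110 = ((-3 + 5/4)*(-⅙))*(-110) + 110 = -7/4*(-⅙)*(-110) + 110 = (7/24)*(-110) + 110 = -385/12 + 110 = 935/12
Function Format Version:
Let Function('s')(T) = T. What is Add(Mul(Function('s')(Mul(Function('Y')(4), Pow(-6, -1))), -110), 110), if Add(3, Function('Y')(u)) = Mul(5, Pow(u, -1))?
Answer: Rational(935, 12) ≈ 77.917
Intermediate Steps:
Function('Y')(u) = Add(-3, Mul(5, Pow(u, -1)))
Add(Mul(Function('s')(Mul(Function('Y')(4), Pow(-6, -1))), -110), 110) = Add(Mul(Mul(Add(-3, Mul(5, Pow(4, -1))), Pow(-6, -1)), -110), 110) = Add(Mul(Mul(Add(-3, Mul(5, Rational(1, 4))), Rational(-1, 6)), -110), 110) = Add(Mul(Mul(Add(-3, Rational(5, 4)), Rational(-1, 6)), -110), 110) = Add(Mul(Mul(Rational(-7, 4), Rational(-1, 6)), -110), 110) = Add(Mul(Rational(7, 24), -110), 110) = Add(Rational(-385, 12), 110) = Rational(935, 12)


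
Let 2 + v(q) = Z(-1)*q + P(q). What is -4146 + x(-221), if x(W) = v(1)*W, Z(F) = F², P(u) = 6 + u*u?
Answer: -5472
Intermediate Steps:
P(u) = 6 + u²
v(q) = 4 + q + q² (v(q) = -2 + ((-1)²*q + (6 + q²)) = -2 + (1*q + (6 + q²)) = -2 + (q + (6 + q²)) = -2 + (6 + q + q²) = 4 + q + q²)
x(W) = 6*W (x(W) = (4 + 1 + 1²)*W = (4 + 1 + 1)*W = 6*W)
-4146 + x(-221) = -4146 + 6*(-221) = -4146 - 1326 = -5472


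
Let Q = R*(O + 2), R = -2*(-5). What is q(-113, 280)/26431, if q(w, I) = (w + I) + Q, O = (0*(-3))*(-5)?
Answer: 187/26431 ≈ 0.0070750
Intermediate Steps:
O = 0 (O = 0*(-5) = 0)
R = 10
Q = 20 (Q = 10*(0 + 2) = 10*2 = 20)
q(w, I) = 20 + I + w (q(w, I) = (w + I) + 20 = (I + w) + 20 = 20 + I + w)
q(-113, 280)/26431 = (20 + 280 - 113)/26431 = 187*(1/26431) = 187/26431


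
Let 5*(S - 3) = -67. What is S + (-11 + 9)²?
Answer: -32/5 ≈ -6.4000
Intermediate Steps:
S = -52/5 (S = 3 + (⅕)*(-67) = 3 - 67/5 = -52/5 ≈ -10.400)
S + (-11 + 9)² = -52/5 + (-11 + 9)² = -52/5 + (-2)² = -52/5 + 4 = -32/5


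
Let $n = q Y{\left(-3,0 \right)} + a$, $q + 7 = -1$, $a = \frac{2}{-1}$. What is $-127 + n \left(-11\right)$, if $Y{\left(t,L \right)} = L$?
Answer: $-105$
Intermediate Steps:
$a = -2$ ($a = 2 \left(-1\right) = -2$)
$q = -8$ ($q = -7 - 1 = -8$)
$n = -2$ ($n = \left(-8\right) 0 - 2 = 0 - 2 = -2$)
$-127 + n \left(-11\right) = -127 - -22 = -127 + 22 = -105$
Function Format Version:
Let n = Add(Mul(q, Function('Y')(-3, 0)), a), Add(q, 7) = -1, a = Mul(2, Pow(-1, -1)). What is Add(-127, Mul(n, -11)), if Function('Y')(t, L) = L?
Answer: -105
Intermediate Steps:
a = -2 (a = Mul(2, -1) = -2)
q = -8 (q = Add(-7, -1) = -8)
n = -2 (n = Add(Mul(-8, 0), -2) = Add(0, -2) = -2)
Add(-127, Mul(n, -11)) = Add(-127, Mul(-2, -11)) = Add(-127, 22) = -105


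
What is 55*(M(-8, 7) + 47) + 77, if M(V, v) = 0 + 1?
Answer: 2717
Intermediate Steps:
M(V, v) = 1
55*(M(-8, 7) + 47) + 77 = 55*(1 + 47) + 77 = 55*48 + 77 = 2640 + 77 = 2717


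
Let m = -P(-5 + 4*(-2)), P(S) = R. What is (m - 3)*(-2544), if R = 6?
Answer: 22896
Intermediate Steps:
P(S) = 6
m = -6 (m = -1*6 = -6)
(m - 3)*(-2544) = (-6 - 3)*(-2544) = -9*(-2544) = 22896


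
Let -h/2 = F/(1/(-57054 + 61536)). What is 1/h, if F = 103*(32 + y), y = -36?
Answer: 1/3693168 ≈ 2.7077e-7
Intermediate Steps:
F = -412 (F = 103*(32 - 36) = 103*(-4) = -412)
h = 3693168 (h = -(-824)/(1/(-57054 + 61536)) = -(-824)/(1/4482) = -(-824)/1/4482 = -(-824)*4482 = -2*(-1846584) = 3693168)
1/h = 1/3693168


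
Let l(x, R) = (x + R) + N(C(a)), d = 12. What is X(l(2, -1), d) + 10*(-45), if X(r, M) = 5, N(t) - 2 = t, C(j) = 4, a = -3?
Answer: -445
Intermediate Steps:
N(t) = 2 + t
l(x, R) = 6 + R + x (l(x, R) = (x + R) + (2 + 4) = (R + x) + 6 = 6 + R + x)
X(l(2, -1), d) + 10*(-45) = 5 + 10*(-45) = 5 - 450 = -445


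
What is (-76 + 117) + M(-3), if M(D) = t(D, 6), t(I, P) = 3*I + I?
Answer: 29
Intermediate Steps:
t(I, P) = 4*I
M(D) = 4*D
(-76 + 117) + M(-3) = (-76 + 117) + 4*(-3) = 41 - 12 = 29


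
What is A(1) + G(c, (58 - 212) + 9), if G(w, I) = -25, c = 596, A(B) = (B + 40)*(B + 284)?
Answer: 11660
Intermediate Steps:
A(B) = (40 + B)*(284 + B)
A(1) + G(c, (58 - 212) + 9) = (11360 + 1**2 + 324*1) - 25 = (11360 + 1 + 324) - 25 = 11685 - 25 = 11660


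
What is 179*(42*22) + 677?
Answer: 166073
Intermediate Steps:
179*(42*22) + 677 = 179*924 + 677 = 165396 + 677 = 166073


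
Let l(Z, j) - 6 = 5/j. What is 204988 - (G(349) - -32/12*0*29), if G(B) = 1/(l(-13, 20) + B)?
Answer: 291287944/1421 ≈ 2.0499e+5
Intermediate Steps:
l(Z, j) = 6 + 5/j
G(B) = 1/(25/4 + B) (G(B) = 1/((6 + 5/20) + B) = 1/((6 + 5*(1/20)) + B) = 1/((6 + 1/4) + B) = 1/(25/4 + B))
204988 - (G(349) - -32/12*0*29) = 204988 - (4/(25 + 4*349) - -32/12*0*29) = 204988 - (4/(25 + 1396) - -32*1/12*0*29) = 204988 - (4/1421 - (-8/3*0)*29) = 204988 - (4*(1/1421) - 0*29) = 204988 - (4/1421 - 1*0) = 204988 - (4/1421 + 0) = 204988 - 1*4/1421 = 204988 - 4/1421 = 291287944/1421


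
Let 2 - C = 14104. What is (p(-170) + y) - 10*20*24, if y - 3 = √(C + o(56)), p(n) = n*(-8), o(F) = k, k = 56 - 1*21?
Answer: -3437 + 3*I*√1563 ≈ -3437.0 + 118.6*I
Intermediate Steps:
k = 35 (k = 56 - 21 = 35)
o(F) = 35
C = -14102 (C = 2 - 1*14104 = 2 - 14104 = -14102)
p(n) = -8*n
y = 3 + 3*I*√1563 (y = 3 + √(-14102 + 35) = 3 + √(-14067) = 3 + 3*I*√1563 ≈ 3.0 + 118.6*I)
(p(-170) + y) - 10*20*24 = (-8*(-170) + (3 + 3*I*√1563)) - 10*20*24 = (1360 + (3 + 3*I*√1563)) - 200*24 = (1363 + 3*I*√1563) - 4800 = -3437 + 3*I*√1563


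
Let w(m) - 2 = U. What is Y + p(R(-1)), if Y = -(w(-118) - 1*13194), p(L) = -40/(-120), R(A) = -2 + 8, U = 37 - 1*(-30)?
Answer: 39376/3 ≈ 13125.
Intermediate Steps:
U = 67 (U = 37 + 30 = 67)
R(A) = 6
p(L) = 1/3 (p(L) = -40*(-1/120) = 1/3)
w(m) = 69 (w(m) = 2 + 67 = 69)
Y = 13125 (Y = -(69 - 1*13194) = -(69 - 13194) = -1*(-13125) = 13125)
Y + p(R(-1)) = 13125 + 1/3 = 39376/3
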